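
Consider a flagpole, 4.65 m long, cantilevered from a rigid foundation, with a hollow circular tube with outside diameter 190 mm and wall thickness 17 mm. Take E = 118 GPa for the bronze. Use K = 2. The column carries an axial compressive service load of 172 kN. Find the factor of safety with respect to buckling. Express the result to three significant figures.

n ≈ 2.73

Inner diameter d_i = 190 − 2×17 = 156.0 mm
I = π(d_o⁴ − d_i⁴)/64 = π(190⁴ − 156.0⁴)/64 = 3.490×10^7 mm⁴
I = 3.490×10^7 mm⁴ = 3.490×10^-5 m⁴
Effective length L_e = K·L = 2 × 4.65 = 9.300 m
P_cr = π²EI / L_e² = π² × 118×10⁹ × 3.490×10^-5 / 9.300² = 4.699×10^5 N
Factor of safety n = P_cr / P = 469.93 / 172 = 2.73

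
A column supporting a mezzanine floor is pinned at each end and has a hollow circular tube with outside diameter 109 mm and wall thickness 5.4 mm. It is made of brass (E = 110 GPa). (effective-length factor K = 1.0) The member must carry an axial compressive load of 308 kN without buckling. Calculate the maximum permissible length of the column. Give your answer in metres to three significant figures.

Inner diameter d_i = 109 − 2×5.4 = 98.20 mm
I = π(d_o⁴ − d_i⁴)/64 = π(109⁴ − 98.20⁴)/64 = 2.364×10^6 mm⁴
I = 2.364×10^-6 m⁴
At the buckling limit P_cr = P = 3.080×10^5 N
From P_cr = π²EI/(K·L)²:  L = (1/K)·√(π²EI/P_cr) = (1/1)·√(π²×1.10×10^11×2.364×10^-6/3.080×10^5)
L = 2.89 m

L_max ≈ 2.89 m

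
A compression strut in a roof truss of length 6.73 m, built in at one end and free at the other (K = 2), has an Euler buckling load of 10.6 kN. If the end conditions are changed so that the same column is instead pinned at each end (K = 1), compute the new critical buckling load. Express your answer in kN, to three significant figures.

P_cr ∝ 1/K², so P_cr,new = P_cr,old × (K_old/K_new)² = 10.6 × (2/1)²
= 10.6 × 4.000 = 42.4 kN

P_cr ≈ 42.4 kN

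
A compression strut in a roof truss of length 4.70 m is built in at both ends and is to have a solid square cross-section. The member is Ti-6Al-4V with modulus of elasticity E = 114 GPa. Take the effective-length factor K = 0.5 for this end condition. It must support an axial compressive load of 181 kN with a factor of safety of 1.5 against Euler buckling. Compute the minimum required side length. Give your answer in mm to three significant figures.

a ≈ 63.2 mm

Required P_cr = n·P = 1.5 × 181 = 271.5 kN
L_e = K·L = 0.5 × 4.70 = 2.350 m
Required I = P_cr·L_e²/(π²E) = 2.715×10^5 × 2.350² / (π² × 1.14×10^11) = 1.333×10^-6 m⁴
I_req = 1.333×10^6 mm⁴
Solid square: I = a⁴/12  ⇒  a = (12I)^(1/4) = (12×1.333×10^6)^(1/4) = 63.2 mm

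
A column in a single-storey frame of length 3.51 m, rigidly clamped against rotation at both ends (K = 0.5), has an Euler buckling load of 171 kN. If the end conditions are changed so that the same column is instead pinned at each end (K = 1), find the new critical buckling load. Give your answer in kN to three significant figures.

P_cr ≈ 42.8 kN

P_cr ∝ 1/K², so P_cr,new = P_cr,old × (K_old/K_new)² = 171 × (0.5/1)²
= 171 × 0.2500 = 42.8 kN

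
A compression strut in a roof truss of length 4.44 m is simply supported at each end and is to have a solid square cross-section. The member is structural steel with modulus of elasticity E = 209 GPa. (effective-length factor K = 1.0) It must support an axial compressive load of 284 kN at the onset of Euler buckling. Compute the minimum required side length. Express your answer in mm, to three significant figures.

L_e = K·L = 1 × 4.44 = 4.440 m
Required I = P_cr·L_e²/(π²E) = 2.840×10^5 × 4.440² / (π² × 2.09×10^11) = 2.714×10^-6 m⁴
I_req = 2.714×10^6 mm⁴
Solid square: I = a⁴/12  ⇒  a = (12I)^(1/4) = (12×2.714×10^6)^(1/4) = 75.5 mm

a ≈ 75.5 mm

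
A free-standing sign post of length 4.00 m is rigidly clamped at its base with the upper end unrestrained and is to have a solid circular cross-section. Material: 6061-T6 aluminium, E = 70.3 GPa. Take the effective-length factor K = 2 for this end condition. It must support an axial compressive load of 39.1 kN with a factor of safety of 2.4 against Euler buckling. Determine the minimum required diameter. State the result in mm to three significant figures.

Required P_cr = n·P = 2.4 × 39.1 = 93.84 kN
L_e = K·L = 2 × 4.00 = 8.000 m
Required I = P_cr·L_e²/(π²E) = 9.384×10^4 × 8.000² / (π² × 7.03×10^10) = 8.656×10^-6 m⁴
I_req = 8.656×10^6 mm⁴
Solid circle: I = πd⁴/64  ⇒  d = (64I/π)^(1/4) = (64×8.656×10^6/π)^(1/4) = 115 mm

d ≈ 115 mm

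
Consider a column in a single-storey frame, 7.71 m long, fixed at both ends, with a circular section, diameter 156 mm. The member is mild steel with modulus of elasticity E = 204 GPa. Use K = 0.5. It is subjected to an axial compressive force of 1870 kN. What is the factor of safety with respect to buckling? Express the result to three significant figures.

n ≈ 2.11

I = πd⁴/64 = π×156⁴/64 = 2.907×10^7 mm⁴
I = 2.907×10^7 mm⁴ = 2.907×10^-5 m⁴
Effective length L_e = K·L = 0.5 × 7.71 = 3.855 m
P_cr = π²EI / L_e² = π² × 204×10⁹ × 2.907×10^-5 / 3.855² = 3.939×10^6 N
Factor of safety n = P_cr / P = 3938.7 / 1870 = 2.11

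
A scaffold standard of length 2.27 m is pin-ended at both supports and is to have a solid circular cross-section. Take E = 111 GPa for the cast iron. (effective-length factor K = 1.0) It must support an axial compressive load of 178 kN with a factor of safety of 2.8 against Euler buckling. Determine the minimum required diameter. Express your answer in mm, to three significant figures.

Required P_cr = n·P = 2.8 × 178 = 498.4 kN
L_e = K·L = 1 × 2.27 = 2.270 m
Required I = P_cr·L_e²/(π²E) = 4.984×10^5 × 2.270² / (π² × 1.11×10^11) = 2.344×10^-6 m⁴
I_req = 2.344×10^6 mm⁴
Solid circle: I = πd⁴/64  ⇒  d = (64I/π)^(1/4) = (64×2.344×10^6/π)^(1/4) = 83.1 mm

d ≈ 83.1 mm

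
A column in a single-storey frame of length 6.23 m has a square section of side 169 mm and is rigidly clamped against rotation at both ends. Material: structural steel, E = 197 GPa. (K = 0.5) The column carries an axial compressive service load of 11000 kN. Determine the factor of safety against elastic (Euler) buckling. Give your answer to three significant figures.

I = a⁴/12 = 169⁴/12 = 6.798×10^7 mm⁴
I = 6.798×10^7 mm⁴ = 6.798×10^-5 m⁴
Effective length L_e = K·L = 0.5 × 6.23 = 3.115 m
P_cr = π²EI / L_e² = π² × 197×10⁹ × 6.798×10^-5 / 3.115² = 1.362×10^7 N
Factor of safety n = P_cr / P = 13621 / 11000 = 1.24

n ≈ 1.24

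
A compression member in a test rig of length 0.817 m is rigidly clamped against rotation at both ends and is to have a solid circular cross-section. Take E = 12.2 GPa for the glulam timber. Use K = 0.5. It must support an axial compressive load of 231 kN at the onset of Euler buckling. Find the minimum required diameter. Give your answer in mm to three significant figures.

L_e = K·L = 0.5 × 0.817 = 0.4085 m
Required I = P_cr·L_e²/(π²E) = 2.310×10^5 × 0.4085² / (π² × 1.22×10^10) = 3.201×10^-7 m⁴
I_req = 3.201×10^5 mm⁴
Solid circle: I = πd⁴/64  ⇒  d = (64I/π)^(1/4) = (64×3.201×10^5/π)^(1/4) = 50.5 mm

d ≈ 50.5 mm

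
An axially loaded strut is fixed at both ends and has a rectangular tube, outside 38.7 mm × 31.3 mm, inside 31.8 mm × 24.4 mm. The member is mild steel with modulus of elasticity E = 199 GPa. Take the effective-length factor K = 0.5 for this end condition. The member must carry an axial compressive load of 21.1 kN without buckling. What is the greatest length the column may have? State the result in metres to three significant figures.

Weak-axis I_min = (h_o·b_o³ − h_i·b_i³)/12 with b_o = 31.3, b_i = 24.40 mm (shorter outer/inner sides).
I_min = (38.7×31.3³ − 31.80×24.40³)/12 = 6.040×10^4 mm⁴
I = 6.040×10^-8 m⁴
At the buckling limit P_cr = P = 2.110×10^4 N
From P_cr = π²EI/(K·L)²:  L = (1/K)·√(π²EI/P_cr) = (1/0.5)·√(π²×1.99×10^11×6.040×10^-8/2.110×10^4)
L = 4.74 m

L_max ≈ 4.74 m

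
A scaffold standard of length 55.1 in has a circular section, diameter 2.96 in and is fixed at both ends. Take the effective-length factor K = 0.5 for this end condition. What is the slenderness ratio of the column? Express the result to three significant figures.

λ ≈ 37.2

I = πd⁴/64 = π×2.96⁴/64 = 3.768 in⁴
A = 6.881 in²;  r_min = √(I/A) = √(3.768/6.881) = 0.7400 in
L_e = K·L = 0.5 × 55.1 = 27.55 in
λ = L_e / r_min = 27.550 / 0.7400 = 37.2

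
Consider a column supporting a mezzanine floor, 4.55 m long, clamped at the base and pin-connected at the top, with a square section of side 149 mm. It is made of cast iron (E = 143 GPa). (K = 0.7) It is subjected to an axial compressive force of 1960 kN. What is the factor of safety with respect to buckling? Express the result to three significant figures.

I = a⁴/12 = 149⁴/12 = 4.107×10^7 mm⁴
I = 4.107×10^7 mm⁴ = 4.107×10^-5 m⁴
Effective length L_e = K·L = 0.7 × 4.55 = 3.185 m
P_cr = π²EI / L_e² = π² × 143×10⁹ × 4.107×10^-5 / 3.185² = 5.715×10^6 N
Factor of safety n = P_cr / P = 5714.5 / 1960 = 2.92

n ≈ 2.92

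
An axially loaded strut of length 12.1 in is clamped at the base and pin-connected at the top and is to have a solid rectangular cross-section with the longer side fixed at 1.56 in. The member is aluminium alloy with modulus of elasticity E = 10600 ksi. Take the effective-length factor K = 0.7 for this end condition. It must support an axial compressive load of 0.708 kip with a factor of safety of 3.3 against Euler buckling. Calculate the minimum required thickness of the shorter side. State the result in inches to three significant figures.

Required P_cr = n·P = 3.3 × 0.708 = 2.336 kip
L_e = K·L = 0.7 × 12.1 = 8.470 in
Required I = P_cr·L_e²/(π²E) = 2.336×10^3 × 8.470² / (π² × 1.06×10^7) = 1.602×10^-3 in⁴
Rectangle, weak axis: I_min = h·b³/12 with h = 1.56 in fixed  ⇒  b = (12I/h)^(1/3) = 0.231 in

b ≈ 0.231 in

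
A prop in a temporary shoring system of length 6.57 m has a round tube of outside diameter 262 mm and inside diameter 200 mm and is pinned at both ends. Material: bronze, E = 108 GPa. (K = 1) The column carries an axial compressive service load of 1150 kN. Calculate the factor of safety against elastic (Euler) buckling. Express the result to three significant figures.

d_o = 262 mm, d_i = 200 mm
I = π(d_o⁴ − d_i⁴)/64 = π(262⁴ − 200.0⁴)/64 = 1.528×10^8 mm⁴
I = 1.528×10^8 mm⁴ = 1.528×10^-4 m⁴
Effective length L_e = K·L = 1 × 6.57 = 6.570 m
P_cr = π²EI / L_e² = π² × 108×10⁹ × 1.528×10^-4 / 6.570² = 3.772×10^6 N
Factor of safety n = P_cr / P = 3772.3 / 1150 = 3.28

n ≈ 3.28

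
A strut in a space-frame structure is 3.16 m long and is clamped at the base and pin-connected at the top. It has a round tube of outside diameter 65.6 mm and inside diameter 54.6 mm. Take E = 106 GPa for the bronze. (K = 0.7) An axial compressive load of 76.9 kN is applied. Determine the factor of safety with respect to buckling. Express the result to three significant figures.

n ≈ 1.31

d_o = 65.6 mm, d_i = 54.6 mm
I = π(d_o⁴ − d_i⁴)/64 = π(65.6⁴ − 54.60⁴)/64 = 4.728×10^5 mm⁴
I = 4.728×10^5 mm⁴ = 4.728×10^-7 m⁴
Effective length L_e = K·L = 0.7 × 3.16 = 2.212 m
P_cr = π²EI / L_e² = π² × 106×10⁹ × 4.728×10^-7 / 2.212² = 1.011×10^5 N
Factor of safety n = P_cr / P = 101.09 / 76.9 = 1.31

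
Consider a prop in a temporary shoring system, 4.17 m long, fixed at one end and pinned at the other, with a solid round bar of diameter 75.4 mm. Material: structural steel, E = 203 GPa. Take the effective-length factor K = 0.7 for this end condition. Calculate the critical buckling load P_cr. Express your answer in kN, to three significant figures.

P_cr ≈ 373 kN

I = πd⁴/64 = π×75.4⁴/64 = 1.587×10^6 mm⁴
I = 1.587×10^6 mm⁴ = 1.587×10^-6 m⁴
Effective length L_e = K·L = 0.7 × 4.17 = 2.919 m
P_cr = π²EI / L_e² = π² × 203×10⁹ × 1.587×10^-6 / 2.919² = 3.731×10^5 N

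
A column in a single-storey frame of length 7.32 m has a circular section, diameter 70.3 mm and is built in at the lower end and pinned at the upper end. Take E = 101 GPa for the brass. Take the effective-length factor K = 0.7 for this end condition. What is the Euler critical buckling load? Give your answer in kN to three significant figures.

P_cr ≈ 45.5 kN

I = πd⁴/64 = π×70.3⁴/64 = 1.199×10^6 mm⁴
I = 1.199×10^6 mm⁴ = 1.199×10^-6 m⁴
Effective length L_e = K·L = 0.7 × 7.32 = 5.124 m
P_cr = π²EI / L_e² = π² × 101×10⁹ × 1.199×10^-6 / 5.124² = 4.552×10^4 N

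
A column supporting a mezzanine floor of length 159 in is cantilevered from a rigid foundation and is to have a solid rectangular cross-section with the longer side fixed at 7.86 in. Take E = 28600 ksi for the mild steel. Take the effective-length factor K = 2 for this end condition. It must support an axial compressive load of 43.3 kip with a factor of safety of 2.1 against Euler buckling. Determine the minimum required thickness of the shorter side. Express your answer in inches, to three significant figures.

Required P_cr = n·P = 2.1 × 43.3 = 90.93 kip
L_e = K·L = 2 × 159 = 318.0 in
Required I = P_cr·L_e²/(π²E) = 9.093×10^4 × 318.0² / (π² × 2.86×10^7) = 32.58 in⁴
Rectangle, weak axis: I_min = h·b³/12 with h = 7.86 in fixed  ⇒  b = (12I/h)^(1/3) = 3.68 in

b ≈ 3.68 in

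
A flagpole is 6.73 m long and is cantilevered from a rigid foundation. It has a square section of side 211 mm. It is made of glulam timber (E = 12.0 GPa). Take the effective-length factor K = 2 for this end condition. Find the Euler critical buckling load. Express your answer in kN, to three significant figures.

I = a⁴/12 = 211⁴/12 = 1.652×10^8 mm⁴
I = 1.652×10^8 mm⁴ = 1.652×10^-4 m⁴
Effective length L_e = K·L = 2 × 6.73 = 13.46 m
P_cr = π²EI / L_e² = π² × 12.0×10⁹ × 1.652×10^-4 / 13.46² = 1.080×10^5 N

P_cr ≈ 108 kN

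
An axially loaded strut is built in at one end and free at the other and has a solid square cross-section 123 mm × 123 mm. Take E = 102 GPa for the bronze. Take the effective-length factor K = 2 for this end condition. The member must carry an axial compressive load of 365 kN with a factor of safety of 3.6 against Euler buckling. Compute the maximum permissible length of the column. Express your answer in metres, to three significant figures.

I = a⁴/12 = 123⁴/12 = 1.907×10^7 mm⁴
I = 1.907×10^-5 m⁴
Required critical load P_cr = n·P = 3.6 × 365 = 1314 kN = 1.314×10^6 N
From P_cr = π²EI/(K·L)²:  L = (1/K)·√(π²EI/P_cr) = (1/2)·√(π²×1.02×10^11×1.907×10^-5/1.314×10^6)
L = 1.91 m

L_max ≈ 1.91 m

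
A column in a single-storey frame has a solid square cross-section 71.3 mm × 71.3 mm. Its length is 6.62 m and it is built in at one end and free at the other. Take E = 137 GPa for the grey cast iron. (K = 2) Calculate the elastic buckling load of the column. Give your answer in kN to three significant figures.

I = a⁴/12 = 71.3⁴/12 = 2.154×10^6 mm⁴
I = 2.154×10^6 mm⁴ = 2.154×10^-6 m⁴
Effective length L_e = K·L = 2 × 6.62 = 13.24 m
P_cr = π²EI / L_e² = π² × 137×10⁹ × 2.154×10^-6 / 13.24² = 1.661×10^4 N

P_cr ≈ 16.6 kN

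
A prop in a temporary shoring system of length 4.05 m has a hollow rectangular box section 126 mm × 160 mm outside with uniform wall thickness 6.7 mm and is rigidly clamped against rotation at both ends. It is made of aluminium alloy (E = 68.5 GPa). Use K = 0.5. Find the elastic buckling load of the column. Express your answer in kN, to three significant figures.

P_cr ≈ 1520 kN

Inner dimensions: h_i = 160 − 2×6.7 = 146.6 mm, b_i = 126 − 2×6.7 = 112.6 mm
Weak-axis I_min = (h_o·b_o³ − h_i·b_i³)/12 with b_o = 126, b_i = 112.6 mm (shorter outer/inner sides).
I_min = (160×126³ − 146.6×112.6³)/12 = 9.231×10^6 mm⁴
I = 9.231×10^6 mm⁴ = 9.231×10^-6 m⁴
Effective length L_e = K·L = 0.5 × 4.05 = 2.025 m
P_cr = π²EI / L_e² = π² × 68.5×10⁹ × 9.231×10^-6 / 2.025² = 1.522×10^6 N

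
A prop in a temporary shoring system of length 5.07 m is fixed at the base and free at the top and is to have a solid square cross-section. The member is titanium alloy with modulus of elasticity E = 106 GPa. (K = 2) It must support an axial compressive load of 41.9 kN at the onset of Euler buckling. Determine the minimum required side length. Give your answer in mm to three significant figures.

a ≈ 83.8 mm

L_e = K·L = 2 × 5.07 = 10.14 m
Required I = P_cr·L_e²/(π²E) = 4.190×10^4 × 10.14² / (π² × 1.06×10^11) = 4.118×10^-6 m⁴
I_req = 4.118×10^6 mm⁴
Solid square: I = a⁴/12  ⇒  a = (12I)^(1/4) = (12×4.118×10^6)^(1/4) = 83.8 mm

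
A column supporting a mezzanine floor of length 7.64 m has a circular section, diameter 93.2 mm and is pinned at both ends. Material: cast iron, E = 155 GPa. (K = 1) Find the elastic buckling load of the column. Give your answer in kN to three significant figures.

P_cr ≈ 97.1 kN

I = πd⁴/64 = π×93.2⁴/64 = 3.704×10^6 mm⁴
I = 3.704×10^6 mm⁴ = 3.704×10^-6 m⁴
Effective length L_e = K·L = 1 × 7.64 = 7.640 m
P_cr = π²EI / L_e² = π² × 155×10⁹ × 3.704×10^-6 / 7.640² = 9.707×10^4 N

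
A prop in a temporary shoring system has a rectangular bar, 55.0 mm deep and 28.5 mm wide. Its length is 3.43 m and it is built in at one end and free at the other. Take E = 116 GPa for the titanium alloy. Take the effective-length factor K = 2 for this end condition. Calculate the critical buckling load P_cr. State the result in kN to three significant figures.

P_cr ≈ 2.58 kN

Buckling occurs about the weak axis: I_min = h·b³/12 with b = 28.5 mm (the shorter side).
I_min = 55.0×28.5³/12 = 1.061×10^5 mm⁴
I = 1.061×10^5 mm⁴ = 1.061×10^-7 m⁴
Effective length L_e = K·L = 2 × 3.43 = 6.860 m
P_cr = π²EI / L_e² = π² × 116×10⁹ × 1.061×10^-7 / 6.860² = 2.581×10^3 N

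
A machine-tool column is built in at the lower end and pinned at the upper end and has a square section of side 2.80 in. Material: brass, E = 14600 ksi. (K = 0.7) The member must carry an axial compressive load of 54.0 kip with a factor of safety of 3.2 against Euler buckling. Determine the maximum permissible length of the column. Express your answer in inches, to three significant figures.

L_max ≈ 93.4 in

I = a⁴/12 = 2.80⁴/12 = 5.122 in⁴
Required critical load P_cr = n·P = 3.2 × 54.0 = 172.8 kip = 1.728×10^5 lb
From P_cr = π²EI/(K·L)²:  L = (1/K)·√(π²EI/P_cr) = (1/0.7)·√(π²×1.46×10^7×5.122/1.728×10^5)
L = 93.4 in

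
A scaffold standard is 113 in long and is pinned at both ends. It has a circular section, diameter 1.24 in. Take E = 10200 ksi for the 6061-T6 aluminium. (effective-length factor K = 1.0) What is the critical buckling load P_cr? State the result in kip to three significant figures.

P_cr ≈ 0.915 kip

I = πd⁴/64 = π×1.24⁴/64 = 0.1161 in⁴
Effective length L_e = K·L = 1 × 113 = 113.0 in
P_cr = π²EI / L_e² = π² × 10200×10³ × 0.1161 / 113.0² = 915.0 lb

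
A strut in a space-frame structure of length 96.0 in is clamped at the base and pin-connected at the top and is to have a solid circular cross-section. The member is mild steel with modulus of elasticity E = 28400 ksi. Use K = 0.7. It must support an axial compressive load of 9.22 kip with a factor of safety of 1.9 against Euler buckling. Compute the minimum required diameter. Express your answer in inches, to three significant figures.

Required P_cr = n·P = 1.9 × 9.22 = 17.52 kip
L_e = K·L = 0.7 × 96.0 = 67.20 in
Required I = P_cr·L_e²/(π²E) = 1.752×10^4 × 67.20² / (π² × 2.84×10^7) = 0.2822 in⁴
Solid circle: I = πd⁴/64  ⇒  d = (64I/π)^(1/4) = (64×0.2822/π)^(1/4) = 1.55 in

d ≈ 1.55 in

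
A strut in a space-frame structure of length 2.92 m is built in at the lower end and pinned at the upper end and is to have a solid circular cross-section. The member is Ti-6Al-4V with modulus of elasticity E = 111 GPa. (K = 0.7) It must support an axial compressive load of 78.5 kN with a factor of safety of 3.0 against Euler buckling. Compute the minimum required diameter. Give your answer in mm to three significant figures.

d ≈ 65.4 mm

Required P_cr = n·P = 3.0 × 78.5 = 235.5 kN
L_e = K·L = 0.7 × 2.92 = 2.044 m
Required I = P_cr·L_e²/(π²E) = 2.355×10^5 × 2.044² / (π² × 1.11×10^11) = 8.981×10^-7 m⁴
I_req = 8.981×10^5 mm⁴
Solid circle: I = πd⁴/64  ⇒  d = (64I/π)^(1/4) = (64×8.981×10^5/π)^(1/4) = 65.4 mm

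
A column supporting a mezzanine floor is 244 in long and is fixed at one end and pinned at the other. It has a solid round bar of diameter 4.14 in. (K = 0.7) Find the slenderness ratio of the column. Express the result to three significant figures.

λ ≈ 165

For a solid circle r = d/4 = 4.14/4 = 1.035 in
L_e = K·L = 0.7 × 244 = 170.8 in
λ = L_e / r_min = 170.80 / 1.035 = 165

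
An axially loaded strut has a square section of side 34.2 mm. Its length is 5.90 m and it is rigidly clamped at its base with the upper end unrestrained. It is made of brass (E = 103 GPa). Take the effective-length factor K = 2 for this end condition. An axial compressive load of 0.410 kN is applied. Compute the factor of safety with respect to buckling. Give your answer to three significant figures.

I = a⁴/12 = 34.2⁴/12 = 1.140×10^5 mm⁴
I = 1.140×10^5 mm⁴ = 1.140×10^-7 m⁴
Effective length L_e = K·L = 2 × 5.90 = 11.80 m
P_cr = π²EI / L_e² = π² × 103×10⁹ × 1.140×10^-7 / 11.80² = 832.3 N
Factor of safety n = P_cr / P = 0.83233 / 0.410 = 2.03

n ≈ 2.03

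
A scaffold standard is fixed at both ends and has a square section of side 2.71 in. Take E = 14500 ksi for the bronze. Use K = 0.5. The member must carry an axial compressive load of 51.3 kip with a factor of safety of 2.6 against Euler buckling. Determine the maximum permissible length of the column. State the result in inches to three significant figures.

L_max ≈ 139 in

I = a⁴/12 = 2.71⁴/12 = 4.495 in⁴
Required critical load P_cr = n·P = 2.6 × 51.3 = 133.4 kip = 1.334×10^5 lb
From P_cr = π²EI/(K·L)²:  L = (1/K)·√(π²EI/P_cr) = (1/0.5)·√(π²×1.45×10^7×4.495/1.334×10^5)
L = 139 in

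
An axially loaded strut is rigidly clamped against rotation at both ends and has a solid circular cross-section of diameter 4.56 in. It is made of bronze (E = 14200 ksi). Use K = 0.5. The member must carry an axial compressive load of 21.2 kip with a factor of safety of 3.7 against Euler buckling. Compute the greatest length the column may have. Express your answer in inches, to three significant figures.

I = πd⁴/64 = π×4.56⁴/64 = 21.22 in⁴
Required critical load P_cr = n·P = 3.7 × 21.2 = 78.44 kip = 7.844×10^4 lb
From P_cr = π²EI/(K·L)²:  L = (1/K)·√(π²EI/P_cr) = (1/0.5)·√(π²×1.42×10^7×21.22/7.844×10^4)
L = 389 in

L_max ≈ 389 in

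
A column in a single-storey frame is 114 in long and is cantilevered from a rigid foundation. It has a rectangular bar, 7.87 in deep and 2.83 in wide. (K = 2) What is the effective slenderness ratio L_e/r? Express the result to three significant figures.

Buckling occurs about the weak axis: I_min = h·b³/12 with b = 2.83 in (the shorter side).
I_min = 7.87×2.83³/12 = 14.86 in⁴
A = 22.27 in²;  r_min = √(I/A) = √(14.86/22.27) = 0.8170 in
L_e = K·L = 2 × 114 = 228.0 in
λ = L_e / r_min = 228.00 / 0.8170 = 279

λ ≈ 279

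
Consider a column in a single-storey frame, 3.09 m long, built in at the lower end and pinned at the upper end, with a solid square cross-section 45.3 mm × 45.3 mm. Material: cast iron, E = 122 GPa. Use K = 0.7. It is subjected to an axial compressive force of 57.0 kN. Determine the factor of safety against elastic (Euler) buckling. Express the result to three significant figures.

n ≈ 1.58

I = a⁴/12 = 45.3⁴/12 = 3.509×10^5 mm⁴
I = 3.509×10^5 mm⁴ = 3.509×10^-7 m⁴
Effective length L_e = K·L = 0.7 × 3.09 = 2.163 m
P_cr = π²EI / L_e² = π² × 122×10⁹ × 3.509×10^-7 / 2.163² = 9.031×10^4 N
Factor of safety n = P_cr / P = 90.315 / 57.0 = 1.58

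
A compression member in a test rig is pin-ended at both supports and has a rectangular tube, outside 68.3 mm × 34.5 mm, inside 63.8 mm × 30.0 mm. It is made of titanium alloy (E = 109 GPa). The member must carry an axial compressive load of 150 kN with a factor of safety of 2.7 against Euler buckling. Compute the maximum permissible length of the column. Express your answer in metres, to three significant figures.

L_max ≈ 0.489 m

Weak-axis I_min = (h_o·b_o³ − h_i·b_i³)/12 with b_o = 34.5, b_i = 30.00 mm (shorter outer/inner sides).
I_min = (68.3×34.5³ − 63.80×30.00³)/12 = 9.017×10^4 mm⁴
I = 9.017×10^-8 m⁴
Required critical load P_cr = n·P = 2.7 × 150 = 405.0 kN = 4.050×10^5 N
From P_cr = π²EI/(K·L)²:  L = (1/K)·√(π²EI/P_cr) = (1/1)·√(π²×1.09×10^11×9.017×10^-8/4.050×10^5)
L = 0.489 m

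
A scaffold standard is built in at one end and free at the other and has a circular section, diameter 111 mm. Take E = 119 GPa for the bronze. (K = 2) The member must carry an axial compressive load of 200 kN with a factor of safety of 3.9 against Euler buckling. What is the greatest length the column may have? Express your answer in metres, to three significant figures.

I = πd⁴/64 = π×111⁴/64 = 7.452×10^6 mm⁴
I = 7.452×10^-6 m⁴
Required critical load P_cr = n·P = 3.9 × 200 = 780.0 kN = 7.800×10^5 N
From P_cr = π²EI/(K·L)²:  L = (1/K)·√(π²EI/P_cr) = (1/2)·√(π²×1.19×10^11×7.452×10^-6/7.800×10^5)
L = 1.67 m

L_max ≈ 1.67 m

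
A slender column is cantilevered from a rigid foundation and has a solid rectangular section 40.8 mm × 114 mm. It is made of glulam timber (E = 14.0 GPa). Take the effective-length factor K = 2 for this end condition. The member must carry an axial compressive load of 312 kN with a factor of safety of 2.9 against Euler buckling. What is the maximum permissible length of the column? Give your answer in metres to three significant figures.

L_max ≈ 0.157 m

Buckling occurs about the weak axis: I_min = h·b³/12 with b = 40.8 mm (the shorter side).
I_min = 114×40.8³/12 = 6.452×10^5 mm⁴
I = 6.452×10^-7 m⁴
Required critical load P_cr = n·P = 2.9 × 312 = 904.8 kN = 9.048×10^5 N
From P_cr = π²EI/(K·L)²:  L = (1/K)·√(π²EI/P_cr) = (1/2)·√(π²×1.40×10^10×6.452×10^-7/9.048×10^5)
L = 0.157 m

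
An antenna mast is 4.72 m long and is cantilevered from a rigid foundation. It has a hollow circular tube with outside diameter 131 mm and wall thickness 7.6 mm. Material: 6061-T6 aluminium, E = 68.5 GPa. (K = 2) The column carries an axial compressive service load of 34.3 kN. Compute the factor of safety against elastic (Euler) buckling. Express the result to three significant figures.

Inner diameter d_i = 131 − 2×7.6 = 115.8 mm
I = π(d_o⁴ − d_i⁴)/64 = π(131⁴ − 115.8⁴)/64 = 5.629×10^6 mm⁴
I = 5.629×10^6 mm⁴ = 5.629×10^-6 m⁴
Effective length L_e = K·L = 2 × 4.72 = 9.440 m
P_cr = π²EI / L_e² = π² × 68.5×10⁹ × 5.629×10^-6 / 9.440² = 4.271×10^4 N
Factor of safety n = P_cr / P = 42.708 / 34.3 = 1.25

n ≈ 1.25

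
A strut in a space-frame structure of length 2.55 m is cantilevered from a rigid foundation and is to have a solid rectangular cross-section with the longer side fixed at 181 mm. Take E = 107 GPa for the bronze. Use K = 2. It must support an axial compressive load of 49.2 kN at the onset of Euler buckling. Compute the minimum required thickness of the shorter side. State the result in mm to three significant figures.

L_e = K·L = 2 × 2.55 = 5.100 m
Required I = P_cr·L_e²/(π²E) = 4.920×10^4 × 5.100² / (π² × 1.07×10^11) = 1.212×10^-6 m⁴
I_req = 1.212×10^6 mm⁴
Rectangle, weak axis: I_min = h·b³/12 with h = 181 mm fixed  ⇒  b = (12I/h)^(1/3) = 43.1 mm

b ≈ 43.1 mm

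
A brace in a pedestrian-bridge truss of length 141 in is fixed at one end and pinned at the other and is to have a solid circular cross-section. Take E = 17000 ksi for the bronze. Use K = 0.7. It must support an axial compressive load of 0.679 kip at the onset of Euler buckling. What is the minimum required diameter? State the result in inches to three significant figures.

d ≈ 0.947 in

L_e = K·L = 0.7 × 141 = 98.70 in
Required I = P_cr·L_e²/(π²E) = 679.0 × 98.70² / (π² × 1.70×10^7) = 3.942×10^-2 in⁴
Solid circle: I = πd⁴/64  ⇒  d = (64I/π)^(1/4) = (64×3.942×10^-2/π)^(1/4) = 0.947 in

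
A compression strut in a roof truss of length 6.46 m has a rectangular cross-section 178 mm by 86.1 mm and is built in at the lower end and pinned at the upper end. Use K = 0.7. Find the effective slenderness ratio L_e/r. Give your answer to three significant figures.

Buckling occurs about the weak axis: I_min = h·b³/12 with b = 86.1 mm (the shorter side).
I_min = 178×86.1³/12 = 9.468×10^6 mm⁴
A = 1.533×10^4 mm²;  r_min = √(I/A) = √(9.468×10^6/1.533×10^4) = 24.85 mm
L_e = K·L = 0.7 × 6.46 m = 4.522 m = 4522.0 mm
λ = L_e / r_min = 4522.0 / 24.85 = 182

λ ≈ 182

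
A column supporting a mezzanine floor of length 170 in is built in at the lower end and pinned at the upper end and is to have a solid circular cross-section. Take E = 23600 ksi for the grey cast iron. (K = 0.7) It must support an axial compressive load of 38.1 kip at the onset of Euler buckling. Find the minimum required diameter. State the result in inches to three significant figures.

d ≈ 2.62 in

L_e = K·L = 0.7 × 170 = 119.0 in
Required I = P_cr·L_e²/(π²E) = 3.810×10^4 × 119.0² / (π² × 2.36×10^7) = 2.316 in⁴
Solid circle: I = πd⁴/64  ⇒  d = (64I/π)^(1/4) = (64×2.316/π)^(1/4) = 2.62 in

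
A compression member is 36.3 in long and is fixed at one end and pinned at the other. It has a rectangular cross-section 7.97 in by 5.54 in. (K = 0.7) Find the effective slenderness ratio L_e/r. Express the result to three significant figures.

λ ≈ 15.9

Buckling occurs about the weak axis: I_min = h·b³/12 with b = 5.54 in (the shorter side).
I_min = 7.97×5.54³/12 = 112.9 in⁴
A = 44.15 in²;  r_min = √(I/A) = √(112.9/44.15) = 1.599 in
L_e = K·L = 0.7 × 36.3 = 25.41 in
λ = L_e / r_min = 25.410 / 1.599 = 15.9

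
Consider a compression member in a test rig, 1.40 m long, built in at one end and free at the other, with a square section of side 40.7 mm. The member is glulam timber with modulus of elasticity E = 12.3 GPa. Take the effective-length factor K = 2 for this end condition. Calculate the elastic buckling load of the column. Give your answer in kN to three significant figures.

P_cr ≈ 3.54 kN

I = a⁴/12 = 40.7⁴/12 = 2.287×10^5 mm⁴
I = 2.287×10^5 mm⁴ = 2.287×10^-7 m⁴
Effective length L_e = K·L = 2 × 1.40 = 2.800 m
P_cr = π²EI / L_e² = π² × 12.3×10⁹ × 2.287×10^-7 / 2.800² = 3.541×10^3 N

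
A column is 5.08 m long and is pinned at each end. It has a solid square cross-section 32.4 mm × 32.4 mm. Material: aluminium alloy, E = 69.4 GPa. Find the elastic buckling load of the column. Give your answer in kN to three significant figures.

P_cr ≈ 2.44 kN

I = a⁴/12 = 32.4⁴/12 = 9.183×10^4 mm⁴
I = 9.183×10^4 mm⁴ = 9.183×10^-8 m⁴
Effective length L_e = K·L = 1 × 5.08 = 5.080 m
P_cr = π²EI / L_e² = π² × 69.4×10⁹ × 9.183×10^-8 / 5.080² = 2.437×10^3 N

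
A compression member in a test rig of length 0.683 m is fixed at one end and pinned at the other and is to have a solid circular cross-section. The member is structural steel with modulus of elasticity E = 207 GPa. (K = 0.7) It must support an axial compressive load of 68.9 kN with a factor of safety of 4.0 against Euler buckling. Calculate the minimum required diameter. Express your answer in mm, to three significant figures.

Required P_cr = n·P = 4.0 × 68.9 = 275.6 kN
L_e = K·L = 0.7 × 0.683 = 0.4781 m
Required I = P_cr·L_e²/(π²E) = 2.756×10^5 × 0.4781² / (π² × 2.07×10^11) = 3.084×10^-8 m⁴
I_req = 3.084×10^4 mm⁴
Solid circle: I = πd⁴/64  ⇒  d = (64I/π)^(1/4) = (64×3.084×10^4/π)^(1/4) = 28.2 mm

d ≈ 28.2 mm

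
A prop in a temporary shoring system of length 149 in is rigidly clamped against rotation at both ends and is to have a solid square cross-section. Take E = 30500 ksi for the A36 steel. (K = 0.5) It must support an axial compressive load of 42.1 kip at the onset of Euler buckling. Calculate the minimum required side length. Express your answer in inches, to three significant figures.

a ≈ 1.75 in

L_e = K·L = 0.5 × 149 = 74.50 in
Required I = P_cr·L_e²/(π²E) = 4.210×10^4 × 74.50² / (π² × 3.05×10^7) = 0.7762 in⁴
Solid square: I = a⁴/12  ⇒  a = (12I)^(1/4) = (12×0.7762)^(1/4) = 1.75 in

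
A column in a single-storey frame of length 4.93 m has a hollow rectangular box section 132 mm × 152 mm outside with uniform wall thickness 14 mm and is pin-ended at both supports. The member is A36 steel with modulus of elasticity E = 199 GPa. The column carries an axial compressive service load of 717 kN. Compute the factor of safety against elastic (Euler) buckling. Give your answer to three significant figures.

Inner dimensions: h_i = 152 − 2×14 = 124.0 mm, b_i = 132 − 2×14 = 104.0 mm
Weak-axis I_min = (h_o·b_o³ − h_i·b_i³)/12 with b_o = 132, b_i = 104.0 mm (shorter outer/inner sides).
I_min = (152×132³ − 124.0×104.0³)/12 = 1.751×10^7 mm⁴
I = 1.751×10^7 mm⁴ = 1.751×10^-5 m⁴
Effective length L_e = K·L = 1 × 4.93 = 4.930 m
P_cr = π²EI / L_e² = π² × 199×10⁹ × 1.751×10^-5 / 4.930² = 1.415×10^6 N
Factor of safety n = P_cr / P = 1414.9 / 717 = 1.97

n ≈ 1.97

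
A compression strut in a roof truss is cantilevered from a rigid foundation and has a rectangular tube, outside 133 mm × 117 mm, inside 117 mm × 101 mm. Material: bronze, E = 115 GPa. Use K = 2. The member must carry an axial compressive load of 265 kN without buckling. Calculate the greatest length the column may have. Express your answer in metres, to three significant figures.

L_max ≈ 2.87 m

Weak-axis I_min = (h_o·b_o³ − h_i·b_i³)/12 with b_o = 117, b_i = 101.0 mm (shorter outer/inner sides).
I_min = (133×117³ − 117.0×101.0³)/12 = 7.706×10^6 mm⁴
I = 7.706×10^-6 m⁴
At the buckling limit P_cr = P = 2.650×10^5 N
From P_cr = π²EI/(K·L)²:  L = (1/K)·√(π²EI/P_cr) = (1/2)·√(π²×1.15×10^11×7.706×10^-6/2.650×10^5)
L = 2.87 m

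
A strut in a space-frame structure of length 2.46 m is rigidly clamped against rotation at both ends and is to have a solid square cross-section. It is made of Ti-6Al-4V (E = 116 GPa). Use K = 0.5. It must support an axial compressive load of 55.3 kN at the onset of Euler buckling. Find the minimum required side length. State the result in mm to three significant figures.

L_e = K·L = 0.5 × 2.46 = 1.230 m
Required I = P_cr·L_e²/(π²E) = 5.530×10^4 × 1.230² / (π² × 1.16×10^11) = 7.308×10^-8 m⁴
I_req = 7.308×10^4 mm⁴
Solid square: I = a⁴/12  ⇒  a = (12I)^(1/4) = (12×7.308×10^4)^(1/4) = 30.6 mm

a ≈ 30.6 mm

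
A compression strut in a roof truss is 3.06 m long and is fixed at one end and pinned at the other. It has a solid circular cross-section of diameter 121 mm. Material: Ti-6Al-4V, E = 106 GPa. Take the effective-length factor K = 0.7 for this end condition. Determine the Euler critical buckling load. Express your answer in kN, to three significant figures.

I = πd⁴/64 = π×121⁴/64 = 1.052×10^7 mm⁴
I = 1.052×10^7 mm⁴ = 1.052×10^-5 m⁴
Effective length L_e = K·L = 0.7 × 3.06 = 2.142 m
P_cr = π²EI / L_e² = π² × 106×10⁹ × 1.052×10^-5 / 2.142² = 2.399×10^6 N

P_cr ≈ 2400 kN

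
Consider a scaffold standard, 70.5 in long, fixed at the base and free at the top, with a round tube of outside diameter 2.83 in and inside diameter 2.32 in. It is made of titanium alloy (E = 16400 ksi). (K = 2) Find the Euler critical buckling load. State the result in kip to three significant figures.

d_o = 2.83 in, d_i = 2.32 in
I = π(d_o⁴ − d_i⁴)/64 = π(2.83⁴ − 2.320⁴)/64 = 1.727 in⁴
Effective length L_e = K·L = 2 × 70.5 = 141.0 in
P_cr = π²EI / L_e² = π² × 16400×10³ × 1.727 / 141.0² = 1.406×10^4 lb

P_cr ≈ 14.1 kip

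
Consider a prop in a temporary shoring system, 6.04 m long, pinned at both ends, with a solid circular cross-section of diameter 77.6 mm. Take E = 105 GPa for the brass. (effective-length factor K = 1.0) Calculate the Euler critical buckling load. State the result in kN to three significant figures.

I = πd⁴/64 = π×77.6⁴/64 = 1.780×10^6 mm⁴
I = 1.780×10^6 mm⁴ = 1.780×10^-6 m⁴
Effective length L_e = K·L = 1 × 6.04 = 6.040 m
P_cr = π²EI / L_e² = π² × 105×10⁹ × 1.780×10^-6 / 6.040² = 5.056×10^4 N

P_cr ≈ 50.6 kN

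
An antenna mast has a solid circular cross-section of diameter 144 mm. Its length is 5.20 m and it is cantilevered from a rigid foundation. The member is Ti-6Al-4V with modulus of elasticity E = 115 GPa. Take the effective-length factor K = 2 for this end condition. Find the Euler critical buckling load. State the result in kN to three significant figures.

P_cr ≈ 221 kN

I = πd⁴/64 = π×144⁴/64 = 2.111×10^7 mm⁴
I = 2.111×10^7 mm⁴ = 2.111×10^-5 m⁴
Effective length L_e = K·L = 2 × 5.20 = 10.40 m
P_cr = π²EI / L_e² = π² × 115×10⁹ × 2.111×10^-5 / 10.40² = 2.215×10^5 N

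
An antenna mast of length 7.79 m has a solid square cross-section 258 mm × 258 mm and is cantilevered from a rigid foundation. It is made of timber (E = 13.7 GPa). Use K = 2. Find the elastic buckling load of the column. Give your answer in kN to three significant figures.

I = a⁴/12 = 258⁴/12 = 3.692×10^8 mm⁴
I = 3.692×10^8 mm⁴ = 3.692×10^-4 m⁴
Effective length L_e = K·L = 2 × 7.79 = 15.58 m
P_cr = π²EI / L_e² = π² × 13.7×10⁹ × 3.692×10^-4 / 15.58² = 2.057×10^5 N

P_cr ≈ 206 kN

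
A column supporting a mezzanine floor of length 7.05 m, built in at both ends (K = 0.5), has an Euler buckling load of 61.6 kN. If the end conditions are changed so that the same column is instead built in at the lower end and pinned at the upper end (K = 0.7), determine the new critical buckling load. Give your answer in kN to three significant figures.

P_cr ∝ 1/K², so P_cr,new = P_cr,old × (K_old/K_new)² = 61.6 × (0.5/0.7)²
= 61.6 × 0.5102 = 31.4 kN

P_cr ≈ 31.4 kN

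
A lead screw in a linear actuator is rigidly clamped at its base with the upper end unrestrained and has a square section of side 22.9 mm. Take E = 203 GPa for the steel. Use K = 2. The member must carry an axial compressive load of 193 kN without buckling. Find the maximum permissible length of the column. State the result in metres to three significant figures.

I = a⁴/12 = 22.9⁴/12 = 2.292×10^4 mm⁴
I = 2.292×10^-8 m⁴
At the buckling limit P_cr = P = 1.930×10^5 N
From P_cr = π²EI/(K·L)²:  L = (1/K)·√(π²EI/P_cr) = (1/2)·√(π²×2.03×10^11×2.292×10^-8/1.930×10^5)
L = 0.244 m

L_max ≈ 0.244 m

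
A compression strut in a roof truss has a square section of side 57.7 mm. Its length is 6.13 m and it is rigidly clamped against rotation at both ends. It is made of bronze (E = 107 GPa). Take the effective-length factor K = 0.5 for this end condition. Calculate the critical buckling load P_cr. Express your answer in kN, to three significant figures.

I = a⁴/12 = 57.7⁴/12 = 9.237×10^5 mm⁴
I = 9.237×10^5 mm⁴ = 9.237×10^-7 m⁴
Effective length L_e = K·L = 0.5 × 6.13 = 3.065 m
P_cr = π²EI / L_e² = π² × 107×10⁹ × 9.237×10^-7 / 3.065² = 1.038×10^5 N

P_cr ≈ 104 kN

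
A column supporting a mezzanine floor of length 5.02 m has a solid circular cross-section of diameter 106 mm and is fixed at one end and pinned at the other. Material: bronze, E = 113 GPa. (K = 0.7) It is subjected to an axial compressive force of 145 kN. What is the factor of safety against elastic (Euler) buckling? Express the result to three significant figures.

I = πd⁴/64 = π×106⁴/64 = 6.197×10^6 mm⁴
I = 6.197×10^6 mm⁴ = 6.197×10^-6 m⁴
Effective length L_e = K·L = 0.7 × 5.02 = 3.514 m
P_cr = π²EI / L_e² = π² × 113×10⁹ × 6.197×10^-6 / 3.514² = 5.597×10^5 N
Factor of safety n = P_cr / P = 559.72 / 145 = 3.86

n ≈ 3.86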